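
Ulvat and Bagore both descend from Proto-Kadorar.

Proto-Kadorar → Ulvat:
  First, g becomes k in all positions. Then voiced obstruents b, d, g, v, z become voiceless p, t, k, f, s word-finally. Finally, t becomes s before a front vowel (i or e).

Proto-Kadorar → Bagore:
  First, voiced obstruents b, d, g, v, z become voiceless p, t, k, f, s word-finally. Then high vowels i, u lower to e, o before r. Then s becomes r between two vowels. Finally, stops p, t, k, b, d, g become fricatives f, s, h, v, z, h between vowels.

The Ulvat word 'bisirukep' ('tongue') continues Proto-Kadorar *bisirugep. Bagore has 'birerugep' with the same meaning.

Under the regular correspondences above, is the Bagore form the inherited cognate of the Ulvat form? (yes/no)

Derive the expected Bagore reflex of *bisirugep:
Bagore: start from *bisirugep.
  rule 1: no change — bisirugep
  rule 2 (pre-rhotic lowering): bisirugep → biserugep
  rule 3 (rhotacism): biserugep → birerugep
  rule 4 (intervocalic lenition): birerugep → bireruhep
  ⇒ Bagore bireruhep
The regular Bagore reflex would be 'bireruhep', but the attested form is 'birerugep'. The correspondence is irregular, so they are not cognates (the Bagore form has a different source).

no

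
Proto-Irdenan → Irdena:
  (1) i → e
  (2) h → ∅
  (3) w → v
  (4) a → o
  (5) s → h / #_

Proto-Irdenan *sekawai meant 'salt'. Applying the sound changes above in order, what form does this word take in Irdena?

hekovoe

Irdena: *sekawai > sekawae > sekavae > sekovoe > hekovoe  (by vowel merger, unconditioned shift, vowel merger, debuccalisation)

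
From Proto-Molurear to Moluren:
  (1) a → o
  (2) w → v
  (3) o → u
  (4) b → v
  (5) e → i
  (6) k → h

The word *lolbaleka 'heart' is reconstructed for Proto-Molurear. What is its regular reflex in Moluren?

lulvulihu

Moluren: *lolbaleka > lolboleko > lulbuleku > lulvuleku > lulvuliku > lulvulihu  (by vowel merger, vowel merger, unconditioned shift, vowel merger, unconditioned shift)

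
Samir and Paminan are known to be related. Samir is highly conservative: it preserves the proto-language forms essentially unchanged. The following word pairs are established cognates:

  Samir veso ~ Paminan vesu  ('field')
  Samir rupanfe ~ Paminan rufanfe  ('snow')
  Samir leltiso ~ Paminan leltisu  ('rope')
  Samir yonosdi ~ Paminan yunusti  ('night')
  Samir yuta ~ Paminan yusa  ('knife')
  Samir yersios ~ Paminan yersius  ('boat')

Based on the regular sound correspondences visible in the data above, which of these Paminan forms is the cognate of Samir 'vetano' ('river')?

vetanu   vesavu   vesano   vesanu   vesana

vesanu

yuta ~ yusa — Samir t corresponds to Paminan s between vowels (before a back vowel).
veso ~ vesu, leltiso ~ leltisu — Samir o corresponds to Paminan u word-finally.
Applying these to Samir 'vetano':
  vetano → vesano   (t→s between vowels (before a back vowel))
  vesano → vesanu   (o→u word-finally)
So the Paminan cognate is 'vesanu'.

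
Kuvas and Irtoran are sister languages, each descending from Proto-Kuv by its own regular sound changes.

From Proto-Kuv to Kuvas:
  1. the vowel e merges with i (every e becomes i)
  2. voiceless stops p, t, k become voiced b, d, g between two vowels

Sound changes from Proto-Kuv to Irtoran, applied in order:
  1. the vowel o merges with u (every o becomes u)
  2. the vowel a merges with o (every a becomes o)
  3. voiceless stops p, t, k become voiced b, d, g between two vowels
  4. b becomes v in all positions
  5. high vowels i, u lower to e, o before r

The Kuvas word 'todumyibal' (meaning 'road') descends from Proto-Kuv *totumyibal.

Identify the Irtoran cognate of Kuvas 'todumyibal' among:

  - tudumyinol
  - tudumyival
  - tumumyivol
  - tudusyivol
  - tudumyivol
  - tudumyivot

Irtoran: *totumyibal > tutumyibal > tutumyibol > tudumyibol > tudumyivol  (by vowel merger, vowel merger, intervocalic voicing, unconditioned shift)

tudumyivol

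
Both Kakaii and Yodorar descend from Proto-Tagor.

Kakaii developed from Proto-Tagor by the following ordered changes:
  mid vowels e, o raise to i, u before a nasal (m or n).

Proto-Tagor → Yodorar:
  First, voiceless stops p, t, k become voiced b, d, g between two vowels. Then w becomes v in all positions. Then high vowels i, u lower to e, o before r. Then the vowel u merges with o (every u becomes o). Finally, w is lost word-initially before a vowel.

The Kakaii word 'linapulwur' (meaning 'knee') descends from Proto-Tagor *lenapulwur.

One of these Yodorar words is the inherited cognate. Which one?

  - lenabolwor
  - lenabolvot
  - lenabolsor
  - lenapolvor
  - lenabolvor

lenabolvor

Yodorar: start from *lenapulwur.
  rule 1 (intervocalic voicing): lenapulwur → lenabulwur
  rule 2 (unconditioned shift): lenabulwur → lenabulvur
  rule 3 (pre-rhotic lowering): lenabulvur → lenabulvor
  rule 4 (vowel merger): lenabulvor → lenabolvor
  rule 5: no change — lenabolvor
  ⇒ Yodorar lenabolvor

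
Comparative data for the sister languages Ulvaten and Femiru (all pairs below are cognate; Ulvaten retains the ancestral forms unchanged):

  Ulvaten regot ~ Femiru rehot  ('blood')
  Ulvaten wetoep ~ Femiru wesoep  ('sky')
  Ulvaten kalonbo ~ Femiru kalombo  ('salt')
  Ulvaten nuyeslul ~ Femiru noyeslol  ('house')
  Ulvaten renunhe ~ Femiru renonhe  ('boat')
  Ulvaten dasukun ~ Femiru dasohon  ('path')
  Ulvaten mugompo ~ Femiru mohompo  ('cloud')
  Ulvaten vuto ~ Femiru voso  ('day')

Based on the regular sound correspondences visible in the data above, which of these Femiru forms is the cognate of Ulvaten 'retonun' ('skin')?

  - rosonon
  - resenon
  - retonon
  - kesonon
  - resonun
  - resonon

resonon

wetoep ~ wesoep, vuto ~ voso — Ulvaten t corresponds to Femiru s between vowels (before a back vowel).
renunhe ~ renonhe, dasukun ~ dasohon — Ulvaten u corresponds to Femiru o after a consonant, before a nasal.
Applying these to Ulvaten 'retonun':
  retonun → resonun   (t→s between vowels (before a back vowel))
  resonun → resonon   (u→o after a consonant, before a nasal)
So the Femiru cognate is 'resonon'.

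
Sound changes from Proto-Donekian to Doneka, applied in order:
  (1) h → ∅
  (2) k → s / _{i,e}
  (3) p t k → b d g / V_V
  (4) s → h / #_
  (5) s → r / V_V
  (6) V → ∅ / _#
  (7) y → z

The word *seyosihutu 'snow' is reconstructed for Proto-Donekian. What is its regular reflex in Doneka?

Doneka: start from *seyosihutu.
  rule 1 (h-loss): seyosihutu → seyosiutu
  rule 2: no change — seyosiutu
  rule 3 (intervocalic voicing): seyosiutu → seyosiudu
  rule 4 (debuccalisation): seyosiudu → heyosiudu
  rule 5 (rhotacism): heyosiudu → heyoriudu
  rule 6 (apocope): heyoriudu → heyoriud
  rule 7 (unconditioned shift): heyoriud → hezoriud
  ⇒ Doneka hezoriud

hezoriud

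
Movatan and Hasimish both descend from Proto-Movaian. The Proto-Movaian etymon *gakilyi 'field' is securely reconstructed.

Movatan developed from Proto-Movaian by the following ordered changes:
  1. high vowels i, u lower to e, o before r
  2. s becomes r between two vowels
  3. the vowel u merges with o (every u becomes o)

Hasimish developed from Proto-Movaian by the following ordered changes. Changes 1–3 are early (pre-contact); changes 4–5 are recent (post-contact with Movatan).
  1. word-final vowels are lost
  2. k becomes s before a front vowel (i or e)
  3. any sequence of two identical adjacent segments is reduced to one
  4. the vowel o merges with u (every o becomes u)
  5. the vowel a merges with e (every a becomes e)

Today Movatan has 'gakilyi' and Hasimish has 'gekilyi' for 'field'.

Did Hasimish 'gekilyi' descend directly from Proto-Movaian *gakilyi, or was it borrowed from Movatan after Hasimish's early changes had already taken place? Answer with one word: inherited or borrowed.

If inherited, *gakilyi would pass through all of Hasimish's changes:
Hasimish: start from *gakilyi.
  rule 1 (apocope): gakilyi → gakily
  rule 2 (palatalisation): gakily → gasily
  rule 3: no change — gasily
  rule 4: no change — gasily
  rule 5 (vowel merger): gasily → gesily
  ⇒ Hasimish gesily
If borrowed from Movatan 'gakilyi' after the early changes, it would undergo only the recent ones:
  rule 4 (vowel merger): no change (gakilyi)
  rule 5 (vowel merger): gakilyi → gekilyi
  ⇒ as a loan: gekilyi
Hasimish 'gekilyi' matches the loan outcome 'gekilyi', not the inherited 'gesily' — it skipped the early Hasimish changes, so it was borrowed from Movatan.

borrowed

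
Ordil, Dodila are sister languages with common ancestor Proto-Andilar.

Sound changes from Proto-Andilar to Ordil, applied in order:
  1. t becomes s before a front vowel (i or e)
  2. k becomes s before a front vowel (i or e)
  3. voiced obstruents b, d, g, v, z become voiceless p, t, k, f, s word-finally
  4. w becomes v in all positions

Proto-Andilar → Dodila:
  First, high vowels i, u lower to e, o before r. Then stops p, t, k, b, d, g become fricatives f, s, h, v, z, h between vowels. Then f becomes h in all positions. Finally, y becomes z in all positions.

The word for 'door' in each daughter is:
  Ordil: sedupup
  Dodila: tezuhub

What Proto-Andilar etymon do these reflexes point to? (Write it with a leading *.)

Position 3: Ordil has d, Dodila has z. Ordil preserves d here (none of its changes turn any other segment into d), so the proto-segment is *d.
Position 1: Ordil has s, Dodila has t. Dodila preserves t here (none of its changes turn any other segment into t), so the proto-segment is *t.
Position 5: Ordil has p, Dodila has h. Taking the neighbouring segments as reconstructed: Ordil p can only go back to *p; Dodila h could go back to *p or *k or *g or *f or *h — the one source consistent with every daughter is *p.
This points to *tedupub. Verify forward in each daughter:
Ordil: *tedupub
  tedupub → sedupub   [palatalisation]
  sedupub (rule 2 does not apply)
  sedupub → sedupup   [final devoicing]
  sedupup (rule 4 does not apply)
  giving Ordil sedupup.
Dodila: *tedupub > tezufub > tezuhub  (by intervocalic lenition, unconditioned shift)
No other proto-form is consistent with every reflex, so the reconstruction is *tedupub.

*tedupub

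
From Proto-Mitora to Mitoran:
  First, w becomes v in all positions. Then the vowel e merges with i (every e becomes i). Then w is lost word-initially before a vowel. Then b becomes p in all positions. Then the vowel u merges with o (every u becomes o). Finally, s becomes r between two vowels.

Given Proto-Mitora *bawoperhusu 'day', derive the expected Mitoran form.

Mitoran: start from *bawoperhusu.
  rule 1 (unconditioned shift): bawoperhusu → bavoperhusu
  rule 2 (vowel merger): bavoperhusu → bavopirhusu
  rule 3: no change — bavopirhusu
  rule 4 (unconditioned shift): bavopirhusu → pavopirhusu
  rule 5 (vowel merger): pavopirhusu → pavopirhoso
  rule 6 (rhotacism): pavopirhoso → pavopirhoro
  ⇒ Mitoran pavopirhoro

pavopirhoro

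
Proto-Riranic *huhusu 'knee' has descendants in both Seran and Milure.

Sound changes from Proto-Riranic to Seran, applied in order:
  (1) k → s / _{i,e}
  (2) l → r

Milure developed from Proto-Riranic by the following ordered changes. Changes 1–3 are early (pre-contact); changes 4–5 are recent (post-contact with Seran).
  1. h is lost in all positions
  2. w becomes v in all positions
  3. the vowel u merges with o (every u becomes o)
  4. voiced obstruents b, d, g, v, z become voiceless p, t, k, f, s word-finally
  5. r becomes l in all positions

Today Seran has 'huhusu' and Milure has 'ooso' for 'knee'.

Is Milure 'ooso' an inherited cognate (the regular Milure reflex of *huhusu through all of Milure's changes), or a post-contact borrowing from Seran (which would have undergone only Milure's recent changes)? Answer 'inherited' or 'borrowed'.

inherited

If inherited, *huhusu would pass through all of Milure's changes:
Milure: *huhusu > uusu > ooso  (by h-loss, vowel merger)
If borrowed from Seran 'huhusu' after the early changes, it would undergo only the recent ones:
  rule 4 (final devoicing): no change (huhusu)
  rule 5 (unconditioned shift): no change (huhusu)
  ⇒ as a loan: huhusu
Milure 'ooso' matches the inherited outcome exactly, so it is an inherited cognate, not a loan.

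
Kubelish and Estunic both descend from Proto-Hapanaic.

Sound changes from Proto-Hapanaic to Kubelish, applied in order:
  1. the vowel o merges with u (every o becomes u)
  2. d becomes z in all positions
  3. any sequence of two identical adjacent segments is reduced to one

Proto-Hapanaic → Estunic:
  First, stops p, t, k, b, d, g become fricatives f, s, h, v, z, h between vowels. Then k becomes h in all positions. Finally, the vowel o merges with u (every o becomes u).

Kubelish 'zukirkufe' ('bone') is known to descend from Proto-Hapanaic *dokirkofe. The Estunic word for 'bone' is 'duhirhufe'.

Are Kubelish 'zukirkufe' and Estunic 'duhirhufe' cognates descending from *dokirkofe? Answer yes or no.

yes

Derive the expected Estunic reflex of *dokirkofe:
Estunic: *dokirkofe > dohirkofe > dohirhofe > duhirhufe  (by intervocalic lenition, unconditioned shift, vowel merger)
Estunic 'duhirhufe' matches the regular reflex exactly, so the pair is cognate.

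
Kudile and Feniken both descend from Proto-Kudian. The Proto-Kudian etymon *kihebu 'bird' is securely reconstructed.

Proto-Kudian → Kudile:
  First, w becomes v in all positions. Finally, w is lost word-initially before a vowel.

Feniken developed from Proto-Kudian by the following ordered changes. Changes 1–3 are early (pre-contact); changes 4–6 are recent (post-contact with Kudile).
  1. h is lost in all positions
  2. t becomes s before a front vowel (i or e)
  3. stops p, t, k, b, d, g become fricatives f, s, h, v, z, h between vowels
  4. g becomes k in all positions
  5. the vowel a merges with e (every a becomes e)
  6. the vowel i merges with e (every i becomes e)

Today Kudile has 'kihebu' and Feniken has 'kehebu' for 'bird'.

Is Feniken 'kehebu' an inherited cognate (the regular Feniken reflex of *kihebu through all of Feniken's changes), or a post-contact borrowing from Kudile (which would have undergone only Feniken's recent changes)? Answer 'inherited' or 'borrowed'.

If inherited, *kihebu would pass through all of Feniken's changes:
Feniken: start from *kihebu.
  rule 1 (h-loss): kihebu → kiebu
  rule 2: no change — kiebu
  rule 3 (intervocalic lenition): kiebu → kievu
  rule 4: no change — kievu
  rule 5: no change — kievu
  rule 6 (vowel merger): kievu → keevu
  ⇒ Feniken keevu
If borrowed from Kudile 'kihebu' after the early changes, it would undergo only the recent ones:
  rule 4 (unconditioned shift): no change (kihebu)
  rule 5 (vowel merger): no change (kihebu)
  rule 6 (vowel merger): kihebu → kehebu
  ⇒ as a loan: kehebu
Feniken 'kehebu' matches the loan outcome 'kehebu', not the inherited 'keevu' — it skipped the early Feniken changes, so it was borrowed from Kudile.

borrowed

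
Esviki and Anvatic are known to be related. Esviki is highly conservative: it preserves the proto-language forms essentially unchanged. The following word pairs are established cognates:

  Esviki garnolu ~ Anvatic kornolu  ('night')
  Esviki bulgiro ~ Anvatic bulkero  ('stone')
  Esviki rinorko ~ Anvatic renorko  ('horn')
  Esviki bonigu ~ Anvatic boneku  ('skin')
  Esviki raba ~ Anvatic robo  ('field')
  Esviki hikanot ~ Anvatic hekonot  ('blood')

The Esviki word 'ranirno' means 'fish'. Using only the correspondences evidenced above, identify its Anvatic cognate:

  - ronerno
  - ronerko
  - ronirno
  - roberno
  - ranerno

hikanot ~ hekonot — Esviki a corresponds to Anvatic o after a consonant, before a nasal.
bulgiro ~ bulkero — Esviki i corresponds to Anvatic e after a consonant, before r.
Applying these to Esviki 'ranirno':
  ranirno → ronirno   (a→o after a consonant, before a nasal)
  ronirno → ronerno   (i→e after a consonant, before r)
So the Anvatic cognate is 'ronerno'.

ronerno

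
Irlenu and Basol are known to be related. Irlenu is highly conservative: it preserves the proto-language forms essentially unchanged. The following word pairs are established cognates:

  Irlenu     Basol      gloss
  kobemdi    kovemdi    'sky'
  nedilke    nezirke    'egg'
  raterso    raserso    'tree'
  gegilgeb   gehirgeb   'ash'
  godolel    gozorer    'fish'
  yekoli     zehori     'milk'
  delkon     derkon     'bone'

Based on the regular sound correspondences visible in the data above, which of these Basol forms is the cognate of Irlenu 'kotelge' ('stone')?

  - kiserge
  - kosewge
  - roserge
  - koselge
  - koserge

raterso ~ raserso — Irlenu t corresponds to Basol s between vowels (before a front vowel).
nedilke ~ nezirke, gegilgeb ~ gehirgeb — Irlenu l corresponds to Basol r after a vowel, before a consonant other than r, m, n, p, b, f, v.
Applying these to Irlenu 'kotelge':
  kotelge → koselge   (t→s between vowels (before a front vowel))
  koselge → koserge   (l→r after a vowel, before a consonant other than r, m, n, p, b, f, v)
So the Basol cognate is 'koserge'.

koserge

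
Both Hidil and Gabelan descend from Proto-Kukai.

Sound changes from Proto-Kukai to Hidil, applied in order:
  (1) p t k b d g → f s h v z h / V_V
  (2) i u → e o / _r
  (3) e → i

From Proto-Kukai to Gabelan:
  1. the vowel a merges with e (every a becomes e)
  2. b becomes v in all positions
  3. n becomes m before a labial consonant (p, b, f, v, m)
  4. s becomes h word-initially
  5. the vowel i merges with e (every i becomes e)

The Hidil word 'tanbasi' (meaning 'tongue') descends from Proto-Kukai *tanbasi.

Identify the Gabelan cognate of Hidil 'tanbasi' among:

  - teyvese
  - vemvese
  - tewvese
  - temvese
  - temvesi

Gabelan: *tanbasi > tenbesi > tenvesi > temvesi > temvese  (by vowel merger, unconditioned shift, nasal place assimilation, vowel merger)
Among the options, 'temvese' alone shows every Gabelan change applied in order.

temvese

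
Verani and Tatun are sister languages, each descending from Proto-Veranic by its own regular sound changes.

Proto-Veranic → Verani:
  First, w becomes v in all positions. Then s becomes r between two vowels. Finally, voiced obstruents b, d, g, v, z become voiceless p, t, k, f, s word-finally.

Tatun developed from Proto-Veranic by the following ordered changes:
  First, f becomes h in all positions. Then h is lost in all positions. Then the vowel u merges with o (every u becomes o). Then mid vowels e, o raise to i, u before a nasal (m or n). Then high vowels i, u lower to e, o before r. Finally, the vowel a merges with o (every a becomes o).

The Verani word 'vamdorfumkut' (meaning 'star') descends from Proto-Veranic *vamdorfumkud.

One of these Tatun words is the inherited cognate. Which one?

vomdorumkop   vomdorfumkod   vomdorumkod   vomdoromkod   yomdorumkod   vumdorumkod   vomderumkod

Tatun: *vamdorfumkud
  vamdorfumkud → vamdorhumkud   [unconditioned shift]
  vamdorhumkud → vamdorumkud   [h-loss]
  vamdorumkud → vamdoromkod   [vowel merger]
  vamdoromkod → vamdorumkod   [pre-nasal raising]
  vamdorumkod (rule 5 does not apply)
  vamdorumkod → vomdorumkod   [vowel merger]
  giving Tatun vomdorumkod.
Only 'vomdorumkod' matches the regular Tatun development of *vamdorfumkud.

vomdorumkod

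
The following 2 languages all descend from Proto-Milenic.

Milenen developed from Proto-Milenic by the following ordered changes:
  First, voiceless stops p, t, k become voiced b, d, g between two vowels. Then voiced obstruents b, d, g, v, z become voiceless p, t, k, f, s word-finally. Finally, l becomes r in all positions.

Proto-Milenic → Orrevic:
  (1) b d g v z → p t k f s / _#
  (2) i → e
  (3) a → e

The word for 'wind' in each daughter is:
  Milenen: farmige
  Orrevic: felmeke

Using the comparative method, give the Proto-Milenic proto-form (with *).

*falmike

Position 2: Milenen has a, Orrevic has e. Milenen preserves a here (none of its changes turn any other segment into a), so the proto-segment is *a.
Position 6: Milenen has g, Orrevic has k. Taking the neighbouring segments as reconstructed: Milenen g could go back to *k or *g; Orrevic k can only go back to *k — the one source consistent with every daughter is *k.
Position 5: Milenen has i, Orrevic has e. Milenen preserves i here (none of its changes turn any other segment into i), so the proto-segment is *i.
Continuing position by position gives *falmike; check it forward:
Milenen: *falmike > falmige > farmige  (by intervocalic voicing, unconditioned shift)
Orrevic: start from *falmike.
  rule 1: no change — falmike
  rule 2 (vowel merger): falmike → falmeke
  rule 3 (vowel merger): falmeke → felmeke
  ⇒ Orrevic felmeke
Only *falmike yields all of Milenen farmige, Orrevic felmeke.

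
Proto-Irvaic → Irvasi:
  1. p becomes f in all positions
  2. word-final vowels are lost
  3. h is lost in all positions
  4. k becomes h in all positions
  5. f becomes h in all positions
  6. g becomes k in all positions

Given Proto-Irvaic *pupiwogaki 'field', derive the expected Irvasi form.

huhiwokah

Irvasi: *pupiwogaki
  pupiwogaki → fufiwogaki   [unconditioned shift]
  fufiwogaki → fufiwogak   [apocope]
  fufiwogak (rule 3 does not apply)
  fufiwogak → fufiwogah   [unconditioned shift]
  fufiwogah → huhiwogah   [unconditioned shift]
  huhiwogah → huhiwokah   [unconditioned shift]
  giving Irvasi huhiwokah.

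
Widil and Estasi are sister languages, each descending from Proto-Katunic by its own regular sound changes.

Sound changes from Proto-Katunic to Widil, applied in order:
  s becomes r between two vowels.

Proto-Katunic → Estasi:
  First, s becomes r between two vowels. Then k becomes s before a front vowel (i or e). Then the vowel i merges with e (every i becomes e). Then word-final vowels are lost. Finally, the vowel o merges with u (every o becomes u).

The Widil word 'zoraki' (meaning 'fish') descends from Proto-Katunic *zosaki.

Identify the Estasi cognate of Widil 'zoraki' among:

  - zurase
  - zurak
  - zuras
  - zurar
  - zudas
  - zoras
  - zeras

zuras

Estasi: start from *zosaki.
  rule 1 (rhotacism): zosaki → zoraki
  rule 2 (palatalisation): zoraki → zorasi
  rule 3 (vowel merger): zorasi → zorase
  rule 4 (apocope): zorase → zoras
  rule 5 (vowel merger): zoras → zuras
  ⇒ Estasi zuras
Only 'zuras' matches the regular Estasi development of *zosaki.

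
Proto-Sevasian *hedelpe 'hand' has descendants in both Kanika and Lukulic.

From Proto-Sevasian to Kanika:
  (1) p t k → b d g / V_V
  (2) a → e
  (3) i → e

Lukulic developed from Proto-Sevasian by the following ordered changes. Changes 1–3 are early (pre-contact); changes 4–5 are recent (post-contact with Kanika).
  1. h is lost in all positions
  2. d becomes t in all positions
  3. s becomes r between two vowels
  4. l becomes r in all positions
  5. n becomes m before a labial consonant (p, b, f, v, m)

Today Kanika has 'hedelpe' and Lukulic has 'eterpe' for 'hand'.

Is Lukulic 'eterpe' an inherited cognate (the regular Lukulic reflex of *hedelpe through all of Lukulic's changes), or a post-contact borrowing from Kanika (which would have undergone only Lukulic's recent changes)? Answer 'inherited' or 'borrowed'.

inherited

If inherited, *hedelpe would pass through all of Lukulic's changes:
Lukulic: *hedelpe
  hedelpe → edelpe   [h-loss]
  edelpe → etelpe   [unconditioned shift]
  etelpe (rule 3 does not apply)
  etelpe → eterpe   [unconditioned shift]
  eterpe (rule 5 does not apply)
  giving Lukulic eterpe.
If borrowed from Kanika 'hedelpe' after the early changes, it would undergo only the recent ones:
  rule 4 (unconditioned shift): hedelpe → hederpe
  rule 5 (nasal place assimilation): no change (hederpe)
  ⇒ as a loan: hederpe
Lukulic 'eterpe' matches the inherited outcome exactly, so it is an inherited cognate, not a loan.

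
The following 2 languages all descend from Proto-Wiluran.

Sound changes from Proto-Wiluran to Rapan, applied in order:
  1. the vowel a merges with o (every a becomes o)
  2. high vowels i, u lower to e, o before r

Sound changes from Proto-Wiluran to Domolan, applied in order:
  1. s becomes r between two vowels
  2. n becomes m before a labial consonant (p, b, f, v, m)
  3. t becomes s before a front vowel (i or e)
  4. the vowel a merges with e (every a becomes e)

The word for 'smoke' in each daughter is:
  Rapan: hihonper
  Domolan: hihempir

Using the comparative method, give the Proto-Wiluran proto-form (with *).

*hihanpir

Position 7: Rapan has e, Domolan has i. Domolan preserves i here (none of its changes turn any other segment into i), so the proto-segment is *i.
Position 5: Rapan has n, Domolan has m. Rapan preserves n here (none of its changes turn any other segment into n), so the proto-segment is *n.
This points to *hihanpir. Verify forward in each daughter:
Rapan: start from *hihanpir.
  rule 1 (vowel merger): hihanpir → hihonpir
  rule 2 (pre-rhotic lowering): hihonpir → hihonper
  ⇒ Rapan hihonper
Domolan: start from *hihanpir.
  rule 1: no change — hihanpir
  rule 2 (nasal place assimilation): hihanpir → hihampir
  rule 3: no change — hihampir
  rule 4 (vowel merger): hihampir → hihempir
  ⇒ Domolan hihempir
*hihanpir is the unique common source.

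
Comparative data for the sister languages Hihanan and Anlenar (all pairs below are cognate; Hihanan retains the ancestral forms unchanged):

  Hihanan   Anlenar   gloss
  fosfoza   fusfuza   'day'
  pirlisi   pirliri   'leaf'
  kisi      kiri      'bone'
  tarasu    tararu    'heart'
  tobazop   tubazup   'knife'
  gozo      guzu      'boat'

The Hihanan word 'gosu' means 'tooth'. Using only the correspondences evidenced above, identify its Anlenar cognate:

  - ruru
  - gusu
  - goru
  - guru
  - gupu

fosfoza ~ fusfuza, gozo ~ guzu — Hihanan o corresponds to Anlenar u after a consonant, before a consonant other than r, m, n, p, b, f, v.
tarasu ~ tararu — Hihanan s corresponds to Anlenar r between vowels (before a back vowel).
Applying these to Hihanan 'gosu':
  gosu → gusu   (o→u after a consonant, before a consonant other than r, m, n, p, b, f, v)
  gusu → guru   (s→r between vowels (before a back vowel))
So the Anlenar cognate is 'guru'.

guru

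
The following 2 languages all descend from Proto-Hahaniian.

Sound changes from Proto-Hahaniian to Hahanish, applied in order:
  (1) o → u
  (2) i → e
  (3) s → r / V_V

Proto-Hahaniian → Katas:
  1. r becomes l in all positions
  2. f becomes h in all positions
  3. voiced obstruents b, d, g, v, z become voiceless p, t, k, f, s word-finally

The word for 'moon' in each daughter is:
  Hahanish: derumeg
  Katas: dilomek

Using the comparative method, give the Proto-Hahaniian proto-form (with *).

Position 3: Hahanish has r, Katas has l. Taking the neighbouring segments as reconstructed: Hahanish r could go back to *s or *r; Katas l could go back to *l or *r — the one source consistent with every daughter is *r.
Position 2: Hahanish has e, Katas has i. Katas preserves i here (none of its changes turn any other segment into i), so the proto-segment is *i.
Position 7: Hahanish has g, Katas has k. Hahanish preserves g here (none of its changes turn any other segment into g), so the proto-segment is *g.
Verify the candidate proto-form against each daughter:
Hahanish: *diromeg > dirumeg > derumeg  (by vowel merger, vowel merger)
Katas: *diromeg > dilomeg > dilomek  (by unconditioned shift, final devoicing)
Only *diromeg yields all of Hahanish derumeg, Katas dilomek.

*diromeg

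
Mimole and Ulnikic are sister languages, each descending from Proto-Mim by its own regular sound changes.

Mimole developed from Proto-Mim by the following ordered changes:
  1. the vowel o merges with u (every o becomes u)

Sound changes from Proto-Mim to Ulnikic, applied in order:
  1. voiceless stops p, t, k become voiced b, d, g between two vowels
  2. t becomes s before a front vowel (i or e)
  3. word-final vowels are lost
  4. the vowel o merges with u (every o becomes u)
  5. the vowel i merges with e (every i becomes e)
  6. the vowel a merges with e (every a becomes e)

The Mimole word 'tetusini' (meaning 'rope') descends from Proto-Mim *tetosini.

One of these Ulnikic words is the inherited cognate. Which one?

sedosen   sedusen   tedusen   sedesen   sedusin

sedusen

Ulnikic: start from *tetosini.
  rule 1 (intervocalic voicing): tetosini → tedosini
  rule 2 (palatalisation): tedosini → sedosini
  rule 3 (apocope): sedosini → sedosin
  rule 4 (vowel merger): sedosin → sedusin
  rule 5 (vowel merger): sedusin → sedusen
  rule 6: no change — sedusen
  ⇒ Ulnikic sedusen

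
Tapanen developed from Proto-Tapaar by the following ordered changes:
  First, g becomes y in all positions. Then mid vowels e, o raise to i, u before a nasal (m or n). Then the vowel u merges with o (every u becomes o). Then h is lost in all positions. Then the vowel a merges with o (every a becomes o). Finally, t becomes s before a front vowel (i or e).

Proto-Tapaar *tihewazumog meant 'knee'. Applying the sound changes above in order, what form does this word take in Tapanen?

Tapanen: start from *tihewazumog.
  rule 1 (unconditioned shift): tihewazumog → tihewazumoy
  rule 2: no change — tihewazumoy
  rule 3 (vowel merger): tihewazumoy → tihewazomoy
  rule 4 (h-loss): tihewazomoy → tiewazomoy
  rule 5 (vowel merger): tiewazomoy → tiewozomoy
  rule 6 (palatalisation): tiewozomoy → siewozomoy
  ⇒ Tapanen siewozomoy

siewozomoy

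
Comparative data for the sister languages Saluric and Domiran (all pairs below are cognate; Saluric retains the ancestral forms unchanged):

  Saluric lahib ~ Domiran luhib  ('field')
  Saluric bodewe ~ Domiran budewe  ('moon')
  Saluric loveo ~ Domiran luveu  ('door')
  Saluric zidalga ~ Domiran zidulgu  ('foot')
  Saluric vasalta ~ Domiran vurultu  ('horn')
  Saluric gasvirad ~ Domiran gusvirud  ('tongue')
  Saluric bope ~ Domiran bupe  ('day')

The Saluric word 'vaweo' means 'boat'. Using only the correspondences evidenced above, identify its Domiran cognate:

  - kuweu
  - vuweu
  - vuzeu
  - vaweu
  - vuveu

lahib ~ luhib, zidalga ~ zidulgu — Saluric a corresponds to Domiran u after a consonant, before a consonant other than r, m, n, p, b, f, v.
loveo ~ luveu — Saluric o corresponds to Domiran u word-finally.
Applying these to Saluric 'vaweo':
  vaweo → vuweo   (a→u after a consonant, before a consonant other than r, m, n, p, b, f, v)
  vuweo → vuweu   (o→u word-finally)
So the Domiran cognate is 'vuweu'.

vuweu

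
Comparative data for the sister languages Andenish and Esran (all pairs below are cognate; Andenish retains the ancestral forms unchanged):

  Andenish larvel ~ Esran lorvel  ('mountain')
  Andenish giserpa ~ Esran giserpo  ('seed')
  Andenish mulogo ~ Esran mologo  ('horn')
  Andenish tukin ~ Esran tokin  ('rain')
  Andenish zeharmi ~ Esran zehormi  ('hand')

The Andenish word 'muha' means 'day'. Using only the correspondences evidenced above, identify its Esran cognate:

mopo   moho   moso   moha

moho

mulogo ~ mologo, tukin ~ tokin — Andenish u corresponds to Esran o after a consonant, before a consonant other than r, m, n, p, b, f, v.
giserpa ~ giserpo — Andenish a corresponds to Esran o word-finally.
Applying these to Andenish 'muha':
  muha → moha   (u→o after a consonant, before a consonant other than r, m, n, p, b, f, v)
  moha → moho   (a→o word-finally)
So the Esran cognate is 'moho'.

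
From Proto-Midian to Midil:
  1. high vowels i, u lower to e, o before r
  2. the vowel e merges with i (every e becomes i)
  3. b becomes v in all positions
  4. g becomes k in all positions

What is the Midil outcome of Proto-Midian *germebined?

kirmivinid

Midil: start from *germebined.
  rule 1: no change — germebined
  rule 2 (vowel merger): germebined → girmibinid
  rule 3 (unconditioned shift): girmibinid → girmivinid
  rule 4 (unconditioned shift): girmivinid → kirmivinid
  ⇒ Midil kirmivinid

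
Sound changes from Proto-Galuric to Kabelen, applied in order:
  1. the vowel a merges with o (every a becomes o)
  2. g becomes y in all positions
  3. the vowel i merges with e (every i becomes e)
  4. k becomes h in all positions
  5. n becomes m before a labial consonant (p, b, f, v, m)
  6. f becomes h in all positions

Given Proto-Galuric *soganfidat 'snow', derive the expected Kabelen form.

soyomhedot

Kabelen: *soganfidat > sogonfidot > soyonfidot > soyonfedot > soyomfedot > soyomhedot  (by vowel merger, unconditioned shift, vowel merger, nasal place assimilation, unconditioned shift)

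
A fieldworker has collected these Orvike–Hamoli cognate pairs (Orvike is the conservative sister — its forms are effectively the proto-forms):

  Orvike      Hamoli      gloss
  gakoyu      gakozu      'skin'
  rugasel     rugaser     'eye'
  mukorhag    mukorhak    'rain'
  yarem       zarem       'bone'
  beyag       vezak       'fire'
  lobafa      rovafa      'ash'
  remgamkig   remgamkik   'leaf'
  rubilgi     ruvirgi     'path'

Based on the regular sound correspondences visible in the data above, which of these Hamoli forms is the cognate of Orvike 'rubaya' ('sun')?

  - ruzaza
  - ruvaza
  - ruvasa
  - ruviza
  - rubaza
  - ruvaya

lobafa ~ rovafa — Orvike b corresponds to Hamoli v between vowels (before a back vowel).
beyag ~ vezak — Orvike y corresponds to Hamoli z between vowels (before a back vowel).
Applying these to Orvike 'rubaya':
  rubaya → ruvaya   (b→v between vowels (before a back vowel))
  ruvaya → ruvaza   (y→z between vowels (before a back vowel))
So the Hamoli cognate is 'ruvaza'.

ruvaza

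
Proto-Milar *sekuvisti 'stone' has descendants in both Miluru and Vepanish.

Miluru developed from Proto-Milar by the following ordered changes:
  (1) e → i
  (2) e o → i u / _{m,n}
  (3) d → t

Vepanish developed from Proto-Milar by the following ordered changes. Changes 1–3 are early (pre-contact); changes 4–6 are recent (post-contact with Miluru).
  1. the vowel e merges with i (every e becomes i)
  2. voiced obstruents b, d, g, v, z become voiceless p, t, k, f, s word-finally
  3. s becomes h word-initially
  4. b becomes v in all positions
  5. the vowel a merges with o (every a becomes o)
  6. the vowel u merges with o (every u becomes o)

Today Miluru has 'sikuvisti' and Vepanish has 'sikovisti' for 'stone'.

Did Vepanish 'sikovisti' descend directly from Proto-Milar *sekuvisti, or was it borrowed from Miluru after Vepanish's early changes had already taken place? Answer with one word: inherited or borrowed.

If inherited, *sekuvisti would pass through all of Vepanish's changes:
Vepanish: *sekuvisti > sikuvisti > hikuvisti > hikovisti  (by vowel merger, debuccalisation, vowel merger)
If borrowed from Miluru 'sikuvisti' after the early changes, it would undergo only the recent ones:
  rule 4 (unconditioned shift): no change (sikuvisti)
  rule 5 (vowel merger): no change (sikuvisti)
  rule 6 (vowel merger): sikuvisti → sikovisti
  ⇒ as a loan: sikovisti
Vepanish 'sikovisti' matches the loan outcome 'sikovisti', not the inherited 'hikovisti' — it skipped the early Vepanish changes, so it was borrowed from Miluru.

borrowed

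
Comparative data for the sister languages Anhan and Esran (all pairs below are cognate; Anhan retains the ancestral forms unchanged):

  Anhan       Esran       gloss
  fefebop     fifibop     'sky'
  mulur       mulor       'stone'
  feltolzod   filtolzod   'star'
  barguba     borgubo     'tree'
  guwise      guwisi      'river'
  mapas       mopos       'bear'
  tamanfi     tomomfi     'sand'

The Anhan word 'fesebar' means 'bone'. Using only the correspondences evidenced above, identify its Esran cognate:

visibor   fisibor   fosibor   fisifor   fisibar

feltolzod ~ filtolzod — Anhan e corresponds to Esran i after a consonant, before a consonant other than r, m, n, p, b, f, v.
fefebop ~ fifibop — Anhan e corresponds to Esran i after a consonant, before a labial obstruent.
barguba ~ borgubo — Anhan a corresponds to Esran o after a consonant, before r.
Applying these to Anhan 'fesebar':
  fesebar → fisebar   (e→i after a consonant, before a consonant other than r, m, n, p, b, f, v)
  fisebar → fisibar   (e→i after a consonant, before a labial obstruent)
  fisibar → fisibor   (a→o after a consonant, before r)
So the Esran cognate is 'fisibor'.

fisibor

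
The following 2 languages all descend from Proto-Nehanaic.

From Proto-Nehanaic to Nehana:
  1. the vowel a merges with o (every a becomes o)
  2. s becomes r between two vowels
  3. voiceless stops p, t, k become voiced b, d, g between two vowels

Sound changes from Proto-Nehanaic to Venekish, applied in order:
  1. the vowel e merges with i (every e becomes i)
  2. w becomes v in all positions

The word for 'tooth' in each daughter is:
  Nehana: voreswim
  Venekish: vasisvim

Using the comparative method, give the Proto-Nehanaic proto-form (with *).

*vaseswim

Position 6: Nehana has w, Venekish has v. Nehana preserves w here (none of its changes turn any other segment into w), so the proto-segment is *w.
Position 2: Nehana has o, Venekish has a. Venekish preserves a here (none of its changes turn any other segment into a), so the proto-segment is *a.
Position 3: Nehana has r, Venekish has s. Venekish preserves s here (none of its changes turn any other segment into s), so the proto-segment is *s.
Verify the candidate proto-form against each daughter:
Nehana: *vaseswim
  vaseswim → voseswim   [vowel merger]
  voseswim → voreswim   [rhotacism]
  voreswim (rule 3 does not apply)
  giving Nehana voreswim.
Venekish: *vaseswim > vasiswim > vasisvim  (by vowel merger, unconditioned shift)
*vaseswim is the unique common source.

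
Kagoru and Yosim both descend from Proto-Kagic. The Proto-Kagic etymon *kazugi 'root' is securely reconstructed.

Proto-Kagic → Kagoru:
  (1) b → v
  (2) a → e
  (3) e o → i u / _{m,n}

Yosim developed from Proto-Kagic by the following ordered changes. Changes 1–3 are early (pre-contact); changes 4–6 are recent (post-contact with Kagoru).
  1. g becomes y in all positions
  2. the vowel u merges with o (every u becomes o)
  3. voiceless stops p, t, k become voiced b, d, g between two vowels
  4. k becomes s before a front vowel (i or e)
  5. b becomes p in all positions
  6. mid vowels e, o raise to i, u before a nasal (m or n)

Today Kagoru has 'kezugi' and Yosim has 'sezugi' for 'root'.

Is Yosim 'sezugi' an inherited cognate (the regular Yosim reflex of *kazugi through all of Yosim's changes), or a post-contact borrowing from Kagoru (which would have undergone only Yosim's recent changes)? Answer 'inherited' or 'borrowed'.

If inherited, *kazugi would pass through all of Yosim's changes:
Yosim: start from *kazugi.
  rule 1 (unconditioned shift): kazugi → kazuyi
  rule 2 (vowel merger): kazuyi → kazoyi
  rule 3: no change — kazoyi
  rule 4: no change — kazoyi
  rule 5: no change — kazoyi
  rule 6: no change — kazoyi
  ⇒ Yosim kazoyi
If borrowed from Kagoru 'kezugi' after the early changes, it would undergo only the recent ones:
  rule 4 (palatalisation): kezugi → sezugi
  rule 5 (unconditioned shift): no change (sezugi)
  rule 6 (pre-nasal raising): no change (sezugi)
  ⇒ as a loan: sezugi
Yosim 'sezugi' matches the loan outcome 'sezugi', not the inherited 'kazoyi' — it skipped the early Yosim changes, so it was borrowed from Kagoru.

borrowed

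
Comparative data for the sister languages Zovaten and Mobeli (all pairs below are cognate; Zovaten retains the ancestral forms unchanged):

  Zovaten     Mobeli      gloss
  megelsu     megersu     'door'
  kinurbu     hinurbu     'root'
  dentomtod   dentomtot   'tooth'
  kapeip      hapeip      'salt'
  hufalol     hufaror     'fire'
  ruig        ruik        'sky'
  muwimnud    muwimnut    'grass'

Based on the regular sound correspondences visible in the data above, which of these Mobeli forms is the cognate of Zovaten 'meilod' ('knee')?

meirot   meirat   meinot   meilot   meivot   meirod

meirot

hufalol ~ hufaror — Zovaten l corresponds to Mobeli r between vowels (before a back vowel).
dentomtod ~ dentomtot, muwimnud ~ muwimnut — Zovaten d corresponds to Mobeli t word-finally.
Applying these to Zovaten 'meilod':
  meilod → meirod   (l→r between vowels (before a back vowel))
  meirod → meirot   (d→t word-finally)
So the Mobeli cognate is 'meirot'.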